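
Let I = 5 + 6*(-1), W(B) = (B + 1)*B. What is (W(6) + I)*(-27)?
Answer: -1107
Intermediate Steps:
W(B) = B*(1 + B) (W(B) = (1 + B)*B = B*(1 + B))
I = -1 (I = 5 - 6 = -1)
(W(6) + I)*(-27) = (6*(1 + 6) - 1)*(-27) = (6*7 - 1)*(-27) = (42 - 1)*(-27) = 41*(-27) = -1107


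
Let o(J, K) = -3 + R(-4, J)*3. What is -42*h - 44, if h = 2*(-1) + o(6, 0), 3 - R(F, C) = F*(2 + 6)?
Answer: -4244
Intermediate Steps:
R(F, C) = 3 - 8*F (R(F, C) = 3 - F*(2 + 6) = 3 - F*8 = 3 - 8*F)
o(J, K) = 102 (o(J, K) = -3 + (3 - 8*(-4))*3 = -3 + (3 + 32)*3 = -3 + 35*3 = -3 + 105 = 102)
h = 100 (h = 2*(-1) + 102 = -2 + 102 = 100)
-42*h - 44 = -42*100 - 44 = -4200 - 44 = -4244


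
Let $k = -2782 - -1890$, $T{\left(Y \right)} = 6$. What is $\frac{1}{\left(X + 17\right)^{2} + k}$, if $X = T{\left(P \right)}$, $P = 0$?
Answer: $- \frac{1}{363} \approx -0.0027548$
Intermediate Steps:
$X = 6$
$k = -892$ ($k = -2782 + 1890 = -892$)
$\frac{1}{\left(X + 17\right)^{2} + k} = \frac{1}{\left(6 + 17\right)^{2} - 892} = \frac{1}{23^{2} - 892} = \frac{1}{529 - 892} = \frac{1}{-363} = - \frac{1}{363}$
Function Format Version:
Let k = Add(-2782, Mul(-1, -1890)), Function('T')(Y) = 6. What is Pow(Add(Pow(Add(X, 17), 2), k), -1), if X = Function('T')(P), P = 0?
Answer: Rational(-1, 363) ≈ -0.0027548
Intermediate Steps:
X = 6
k = -892 (k = Add(-2782, 1890) = -892)
Pow(Add(Pow(Add(X, 17), 2), k), -1) = Pow(Add(Pow(Add(6, 17), 2), -892), -1) = Pow(Add(Pow(23, 2), -892), -1) = Pow(Add(529, -892), -1) = Pow(-363, -1) = Rational(-1, 363)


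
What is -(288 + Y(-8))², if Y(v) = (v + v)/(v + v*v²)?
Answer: -350513284/4225 ≈ -82962.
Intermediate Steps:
Y(v) = 2*v/(v + v³) (Y(v) = (2*v)/(v + v³) = 2*v/(v + v³))
-(288 + Y(-8))² = -(288 + 2/(1 + (-8)²))² = -(288 + 2/(1 + 64))² = -(288 + 2/65)² = -(18722/65)² = -1*350513284/4225 = -350513284/4225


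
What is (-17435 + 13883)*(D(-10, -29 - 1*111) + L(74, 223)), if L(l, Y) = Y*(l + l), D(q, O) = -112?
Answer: -116832384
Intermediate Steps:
L(l, Y) = 2*Y*l (L(l, Y) = Y*(2*l) = 2*Y*l)
(-17435 + 13883)*(D(-10, -29 - 1*111) + L(74, 223)) = (-17435 + 13883)*(-112 + 2*223*74) = -3552*(-112 + 33004) = -3552*32892 = -116832384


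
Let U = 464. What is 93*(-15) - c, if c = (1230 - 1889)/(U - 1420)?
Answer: -1334279/956 ≈ -1395.7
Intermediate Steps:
c = 659/956 (c = (1230 - 1889)/(464 - 1420) = -659/(-956) = -659*(-1/956) = 659/956 ≈ 0.68933)
93*(-15) - c = 93*(-15) - 1*659/956 = -1395 - 659/956 = -1334279/956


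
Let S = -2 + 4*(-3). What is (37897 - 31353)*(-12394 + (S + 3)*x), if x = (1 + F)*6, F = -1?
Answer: -81106336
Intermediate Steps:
S = -14 (S = -2 - 12 = -14)
x = 0 (x = (1 - 1)*6 = 0*6 = 0)
(37897 - 31353)*(-12394 + (S + 3)*x) = (37897 - 31353)*(-12394 + (-14 + 3)*0) = 6544*(-12394 - 11*0) = 6544*(-12394 + 0) = 6544*(-12394) = -81106336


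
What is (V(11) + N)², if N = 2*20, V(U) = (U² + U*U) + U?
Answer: 85849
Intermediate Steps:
V(U) = U + 2*U² (V(U) = (U² + U²) + U = 2*U² + U = U + 2*U²)
N = 40
(V(11) + N)² = (11*(1 + 2*11) + 40)² = (11*(1 + 22) + 40)² = (11*23 + 40)² = (253 + 40)² = 293² = 85849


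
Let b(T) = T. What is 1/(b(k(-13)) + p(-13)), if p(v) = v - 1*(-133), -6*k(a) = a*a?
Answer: 6/551 ≈ 0.010889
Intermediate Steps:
k(a) = -a²/6 (k(a) = -a*a/6 = -a²/6)
p(v) = 133 + v (p(v) = v + 133 = 133 + v)
1/(b(k(-13)) + p(-13)) = 1/(-⅙*(-13)² + (133 - 13)) = 1/(-⅙*169 + 120) = 1/(-169/6 + 120) = 1/(551/6) = 6/551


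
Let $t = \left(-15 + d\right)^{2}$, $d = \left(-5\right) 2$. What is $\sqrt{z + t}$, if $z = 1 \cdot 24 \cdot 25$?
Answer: $35$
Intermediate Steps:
$d = -10$
$z = 600$ ($z = 24 \cdot 25 = 600$)
$t = 625$ ($t = \left(-15 - 10\right)^{2} = \left(-25\right)^{2} = 625$)
$\sqrt{z + t} = \sqrt{600 + 625} = \sqrt{1225} = 35$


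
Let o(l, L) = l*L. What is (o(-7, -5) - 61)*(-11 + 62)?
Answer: -1326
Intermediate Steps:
o(l, L) = L*l
(o(-7, -5) - 61)*(-11 + 62) = (-5*(-7) - 61)*(-11 + 62) = (35 - 61)*51 = -26*51 = -1326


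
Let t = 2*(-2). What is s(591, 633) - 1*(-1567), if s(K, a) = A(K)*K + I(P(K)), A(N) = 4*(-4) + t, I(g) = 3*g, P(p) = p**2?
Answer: 1037590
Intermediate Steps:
t = -4
A(N) = -20 (A(N) = 4*(-4) - 4 = -16 - 4 = -20)
s(K, a) = -20*K + 3*K**2
s(591, 633) - 1*(-1567) = 591*(-20 + 3*591) - 1*(-1567) = 591*(-20 + 1773) + 1567 = 591*1753 + 1567 = 1036023 + 1567 = 1037590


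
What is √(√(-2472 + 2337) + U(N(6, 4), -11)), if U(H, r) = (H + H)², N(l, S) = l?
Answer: √(144 + 3*I*√15) ≈ 12.01 + 0.48373*I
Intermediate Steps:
U(H, r) = 4*H² (U(H, r) = (2*H)² = 4*H²)
√(√(-2472 + 2337) + U(N(6, 4), -11)) = √(√(-2472 + 2337) + 4*6²) = √(√(-135) + 4*36) = √(3*I*√15 + 144) = √(144 + 3*I*√15)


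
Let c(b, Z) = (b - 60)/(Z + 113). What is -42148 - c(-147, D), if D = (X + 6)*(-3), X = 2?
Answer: -3750965/89 ≈ -42146.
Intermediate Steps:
D = -24 (D = (2 + 6)*(-3) = 8*(-3) = -24)
c(b, Z) = (-60 + b)/(113 + Z)
-42148 - c(-147, D) = -42148 - (-60 - 147)/(113 - 24) = -42148 - (-207)/89 = -42148 - 1*(-207/89) = -42148 + 207/89 = -3750965/89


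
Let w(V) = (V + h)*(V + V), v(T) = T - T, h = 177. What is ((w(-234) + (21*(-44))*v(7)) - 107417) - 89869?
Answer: -170610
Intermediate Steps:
v(T) = 0
w(V) = 2*V*(177 + V) (w(V) = (V + 177)*(V + V) = (177 + V)*(2*V) = 2*V*(177 + V))
((w(-234) + (21*(-44))*v(7)) - 107417) - 89869 = ((2*(-234)*(177 - 234) + (21*(-44))*0) - 107417) - 89869 = ((2*(-234)*(-57) - 924*0) - 107417) - 89869 = ((26676 + 0) - 107417) - 89869 = (26676 - 107417) - 89869 = -80741 - 89869 = -170610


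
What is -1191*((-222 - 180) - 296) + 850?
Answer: 832168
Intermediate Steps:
-1191*((-222 - 180) - 296) + 850 = -1191*(-402 - 296) + 850 = -1191*(-698) + 850 = 831318 + 850 = 832168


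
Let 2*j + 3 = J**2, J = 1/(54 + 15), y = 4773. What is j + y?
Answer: 22717112/4761 ≈ 4771.5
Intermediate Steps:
J = 1/69 ≈ 0.014493
j = -7141/4761 (j = -3/2 + (1/69)**2/2 = -3/2 + (1/2)*(1/4761) = -3/2 + 1/9522 = -7141/4761 ≈ -1.4999)
j + y = -7141/4761 + 4773 = 22717112/4761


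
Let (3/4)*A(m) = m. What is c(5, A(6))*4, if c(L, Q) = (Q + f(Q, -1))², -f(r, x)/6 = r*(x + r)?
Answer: 430336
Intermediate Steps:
f(r, x) = -6*r*(r + x) (f(r, x) = -6*r*(x + r) = -6*r*(r + x))
A(m) = 4*m/3
c(L, Q) = (Q - 6*Q*(-1 + Q))² (c(L, Q) = (Q - 6*Q*(Q - 1))² = (Q - 6*Q*(-1 + Q))²)
c(5, A(6))*4 = (((4/3)*6)²*(-7 + 6*((4/3)*6))²)*4 = (8²*(-7 + 6*8)²)*4 = (64*(-7 + 48)²)*4 = (64*41²)*4 = (64*1681)*4 = 107584*4 = 430336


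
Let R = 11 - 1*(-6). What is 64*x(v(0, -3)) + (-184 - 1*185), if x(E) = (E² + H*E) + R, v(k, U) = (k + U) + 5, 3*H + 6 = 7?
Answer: 3053/3 ≈ 1017.7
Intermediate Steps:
R = 17 (R = 11 + 6 = 17)
H = ⅓ (H = -2 + (⅓)*7 = -2 + 7/3 = ⅓ ≈ 0.33333)
v(k, U) = 5 + U + k (v(k, U) = (U + k) + 5 = 5 + U + k)
x(E) = 17 + E² + E/3 (x(E) = (E² + E/3) + 17 = 17 + E² + E/3)
64*x(v(0, -3)) + (-184 - 1*185) = 64*(17 + (5 - 3 + 0)² + (5 - 3 + 0)/3) + (-184 - 1*185) = 64*(17 + 2² + (⅓)*2) + (-184 - 185) = 64*(17 + 4 + ⅔) - 369 = 64*(65/3) - 369 = 4160/3 - 369 = 3053/3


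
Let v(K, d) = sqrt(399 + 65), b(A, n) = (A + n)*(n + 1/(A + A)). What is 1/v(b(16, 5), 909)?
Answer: sqrt(29)/116 ≈ 0.046424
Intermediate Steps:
b(A, n) = (A + n)*(n + 1/(2*A))
v(K, d) = 4*sqrt(29) (v(K, d) = sqrt(464) = 4*sqrt(29))
1/v(b(16, 5), 909) = 1/(4*sqrt(29)) = sqrt(29)/116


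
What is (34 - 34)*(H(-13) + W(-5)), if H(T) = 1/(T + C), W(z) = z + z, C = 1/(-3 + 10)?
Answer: 0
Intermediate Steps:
C = 1/7 ≈ 0.14286
W(z) = 2*z
H(T) = 1/(1/7 + T) (H(T) = 1/(T + 1/7) = 1/(1/7 + T))
(34 - 34)*(H(-13) + W(-5)) = (34 - 34)*(7/(1 + 7*(-13)) + 2*(-5)) = 0*(7/(1 - 91) - 10) = 0*(7/(-90) - 10) = 0*(7*(-1/90) - 10) = 0*(-7/90 - 10) = 0*(-907/90) = 0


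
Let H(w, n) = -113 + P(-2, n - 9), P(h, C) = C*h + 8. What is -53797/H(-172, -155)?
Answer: -53797/223 ≈ -241.24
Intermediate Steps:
P(h, C) = 8 + C*h
H(w, n) = -87 - 2*n (H(w, n) = -113 + (8 + (n - 9)*(-2)) = -113 + (8 + (-9 + n)*(-2)) = -113 + (8 + (18 - 2*n)) = -113 + (26 - 2*n) = -87 - 2*n)
-53797/H(-172, -155) = -53797/(-87 - 2*(-155)) = -53797/(-87 + 310) = -53797/223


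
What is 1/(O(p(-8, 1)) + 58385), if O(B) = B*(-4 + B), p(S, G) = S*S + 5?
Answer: 1/62870 ≈ 1.5906e-5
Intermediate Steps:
p(S, G) = 5 + S² (p(S, G) = S² + 5 = 5 + S²)
1/(O(p(-8, 1)) + 58385) = 1/((5 + (-8)²)*(-4 + (5 + (-8)²)) + 58385) = 1/((5 + 64)*(-4 + (5 + 64)) + 58385) = 1/(69*(-4 + 69) + 58385) = 1/(69*65 + 58385) = 1/(4485 + 58385) = 1/62870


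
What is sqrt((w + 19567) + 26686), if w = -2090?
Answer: 3*sqrt(4907) ≈ 210.15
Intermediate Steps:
sqrt((w + 19567) + 26686) = sqrt((-2090 + 19567) + 26686) = sqrt(17477 + 26686) = sqrt(44163) = 3*sqrt(4907)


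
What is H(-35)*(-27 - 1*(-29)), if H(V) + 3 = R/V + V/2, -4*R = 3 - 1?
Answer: -1434/35 ≈ -40.971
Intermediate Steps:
R = -½ (R = -(3 - 1)/4 = -¼*2 = -½ ≈ -0.50000)
H(V) = -3 + V/2 - 1/(2*V) (H(V) = -3 + (-1/(2*V) + V/2) = -3 + (V/2 - 1/(2*V)) = -3 + V/2 - 1/(2*V))
H(-35)*(-27 - 1*(-29)) = ((½)*(-1 - 35*(-6 - 35))/(-35))*(-27 - 1*(-29)) = ((½)*(-1/35)*(-1 - 35*(-41)))*(-27 + 29) = ((½)*(-1/35)*(-1 + 1435))*2 = ((½)*(-1/35)*1434)*2 = -717/35*2 = -1434/35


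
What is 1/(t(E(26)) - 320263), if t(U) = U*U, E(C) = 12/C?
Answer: -169/54124411 ≈ -3.1224e-6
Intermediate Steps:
t(U) = U**2
1/(t(E(26)) - 320263) = 1/((12/26)**2 - 320263) = 1/((12*(1/26))**2 - 320263) = 1/((6/13)**2 - 320263) = 1/(36/169 - 320263) = 1/(-54124411/169) = -169/54124411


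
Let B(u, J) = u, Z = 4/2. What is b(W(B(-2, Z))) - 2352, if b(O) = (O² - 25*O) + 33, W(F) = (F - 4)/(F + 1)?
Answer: -2433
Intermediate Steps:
Z = 2 (Z = 4*(½) = 2)
W(F) = (-4 + F)/(1 + F)
b(O) = 33 + O² - 25*O
b(W(B(-2, Z))) - 2352 = (33 + ((-4 - 2)/(1 - 2))² - 25*(-4 - 2)/(1 - 2)) - 2352 = (33 + (-6/(-1))² - 25*(-6)/(-1)) - 2352 = (33 + (-1*(-6))² - (-25)*(-6)) - 2352 = (33 + 6² - 25*6) - 2352 = (33 + 36 - 150) - 2352 = -81 - 2352 = -2433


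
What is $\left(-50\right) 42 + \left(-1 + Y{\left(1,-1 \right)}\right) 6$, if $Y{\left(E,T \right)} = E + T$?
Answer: $-2106$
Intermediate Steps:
$\left(-50\right) 42 + \left(-1 + Y{\left(1,-1 \right)}\right) 6 = \left(-50\right) 42 + \left(-1 + \left(1 - 1\right)\right) 6 = -2100 + \left(-1 + 0\right) 6 = -2100 - 6 = -2106$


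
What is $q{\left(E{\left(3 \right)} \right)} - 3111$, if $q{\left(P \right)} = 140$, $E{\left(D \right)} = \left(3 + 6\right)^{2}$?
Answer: $-2971$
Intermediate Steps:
$E{\left(D \right)} = 81$ ($E{\left(D \right)} = 9^{2} = 81$)
$q{\left(E{\left(3 \right)} \right)} - 3111 = 140 - 3111 = -2971$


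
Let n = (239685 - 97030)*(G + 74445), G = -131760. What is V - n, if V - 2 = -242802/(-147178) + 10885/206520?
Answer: 24851940686888784469/3039520056 ≈ 8.1763e+9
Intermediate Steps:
n = -8176271325 (n = (239685 - 97030)*(-131760 + 74445) = 142655*(-57315) = -8176271325)
V = 11253590269/3039520056 (V = 2 + (-242802/(-147178) + 10885/206520) = 2 + (-242802*(-1/147178) + 10885*(1/206520)) = 2 + (121401/73589 + 2177/41304) = 2 + 5174550157/3039520056 = 11253590269/3039520056 ≈ 3.7024)
V - n = 11253590269/3039520056 - 1*(-8176271325) = 11253590269/3039520056 + 8176271325 = 24851940686888784469/3039520056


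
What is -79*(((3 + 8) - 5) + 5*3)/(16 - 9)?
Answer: -237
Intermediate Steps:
-79*(((3 + 8) - 5) + 5*3)/(16 - 9) = -79*((11 - 5) + 15)/7 = -79*(6 + 15)/7 = -1659/7 = -79*3 = -237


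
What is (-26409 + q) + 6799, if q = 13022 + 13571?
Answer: 6983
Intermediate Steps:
q = 26593
(-26409 + q) + 6799 = (-26409 + 26593) + 6799 = 184 + 6799 = 6983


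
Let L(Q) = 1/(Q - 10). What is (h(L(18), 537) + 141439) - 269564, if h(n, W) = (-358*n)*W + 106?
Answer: -608199/4 ≈ -1.5205e+5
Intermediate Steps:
L(Q) = 1/(-10 + Q)
h(n, W) = 106 - 358*W*n (h(n, W) = -358*W*n + 106 = 106 - 358*W*n)
(h(L(18), 537) + 141439) - 269564 = ((106 - 358*537/(-10 + 18)) + 141439) - 269564 = ((106 - 358*537/8) + 141439) - 269564 = ((106 - 358*537*⅛) + 141439) - 269564 = ((106 - 96123/4) + 141439) - 269564 = (-95699/4 + 141439) - 269564 = 470057/4 - 269564 = -608199/4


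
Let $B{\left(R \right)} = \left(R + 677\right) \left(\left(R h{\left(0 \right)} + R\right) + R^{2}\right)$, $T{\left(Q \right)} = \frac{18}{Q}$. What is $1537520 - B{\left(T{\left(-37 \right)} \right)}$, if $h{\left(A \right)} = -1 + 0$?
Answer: $\frac{77871890516}{50653} \approx 1.5374 \cdot 10^{6}$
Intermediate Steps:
$h{\left(A \right)} = -1$
$B{\left(R \right)} = R^{2} \left(677 + R\right)$ ($B{\left(R \right)} = \left(R + 677\right) \left(\left(R \left(-1\right) + R\right) + R^{2}\right) = \left(677 + R\right) \left(\left(- R + R\right) + R^{2}\right) = \left(677 + R\right) \left(0 + R^{2}\right) = \left(677 + R\right) R^{2} = R^{2} \left(677 + R\right)$)
$1537520 - B{\left(T{\left(-37 \right)} \right)} = 1537520 - \left(\frac{18}{-37}\right)^{2} \left(677 + \frac{18}{-37}\right) = 1537520 - \left(18 \left(- \frac{1}{37}\right)\right)^{2} \left(677 + 18 \left(- \frac{1}{37}\right)\right) = 1537520 - \left(- \frac{18}{37}\right)^{2} \left(677 - \frac{18}{37}\right) = 1537520 - \frac{324}{1369} \cdot \frac{25031}{37} = 1537520 - \frac{8110044}{50653} = \frac{77871890516}{50653}$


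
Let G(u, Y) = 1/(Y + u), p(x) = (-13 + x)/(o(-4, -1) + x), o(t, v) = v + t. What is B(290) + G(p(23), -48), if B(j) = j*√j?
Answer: -9/427 + 290*√290 ≈ 4938.5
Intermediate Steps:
o(t, v) = t + v
p(x) = (-13 + x)/(-5 + x) (p(x) = (-13 + x)/((-4 - 1) + x) = (-13 + x)/(-5 + x))
B(j) = j^(3/2)
B(290) + G(p(23), -48) = 290^(3/2) + 1/(-48 + (-13 + 23)/(-5 + 23)) = 290*√290 + 1/(-48 + 10/18) = 290*√290 + 1/(-48 + (1/18)*10) = 290*√290 + 1/(-48 + 5/9) = 290*√290 + 1/(-427/9) = 290*√290 - 9/427 = -9/427 + 290*√290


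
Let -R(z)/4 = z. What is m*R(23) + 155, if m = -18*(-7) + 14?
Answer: -12725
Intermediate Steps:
R(z) = -4*z
m = 140 (m = 126 + 14 = 140)
m*R(23) + 155 = 140*(-4*23) + 155 = 140*(-92) + 155 = -12880 + 155 = -12725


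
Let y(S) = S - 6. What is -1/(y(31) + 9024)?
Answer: -1/9049 ≈ -0.00011051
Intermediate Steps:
y(S) = -6 + S
-1/(y(31) + 9024) = -1/((-6 + 31) + 9024) = -1/(25 + 9024) = -1/9049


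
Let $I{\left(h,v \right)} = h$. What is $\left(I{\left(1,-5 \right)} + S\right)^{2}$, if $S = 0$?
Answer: $1$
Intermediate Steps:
$\left(I{\left(1,-5 \right)} + S\right)^{2} = \left(1 + 0\right)^{2} = 1^{2} = 1$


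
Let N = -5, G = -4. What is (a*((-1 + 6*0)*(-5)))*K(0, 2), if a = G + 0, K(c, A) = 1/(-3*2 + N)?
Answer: 20/11 ≈ 1.8182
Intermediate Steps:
K(c, A) = -1/11 (K(c, A) = 1/(-3*2 - 5) = 1/(-6 - 5) = 1/(-11) = -1/11)
a = -4 (a = -4 + 0 = -4)
(a*((-1 + 6*0)*(-5)))*K(0, 2) = -4*(-1 + 6*0)*(-5)*(-1/11) = -4*(-1 + 0)*(-5)*(-1/11) = -(-4)*(-5)*(-1/11) = -4*5*(-1/11) = -20*(-1/11) = 20/11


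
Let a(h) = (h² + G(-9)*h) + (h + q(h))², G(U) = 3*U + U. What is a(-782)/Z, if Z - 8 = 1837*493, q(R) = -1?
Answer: 1252765/905649 ≈ 1.3833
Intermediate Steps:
G(U) = 4*U
Z = 905649 (Z = 8 + 1837*493 = 8 + 905641 = 905649)
a(h) = h² + (-1 + h)² - 36*h (a(h) = (h² + (4*(-9))*h) + (h - 1)² = (h² - 36*h) + (-1 + h)² = h² + (-1 + h)² - 36*h)
a(-782)/Z = (1 - 38*(-782) + 2*(-782)²)/905649 = (1 + 29716 + 2*611524)*(1/905649) = (1 + 29716 + 1223048)*(1/905649) = 1252765*(1/905649) = 1252765/905649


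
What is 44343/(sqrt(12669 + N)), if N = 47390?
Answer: 44343*sqrt(60059)/60059 ≈ 180.94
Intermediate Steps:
44343/(sqrt(12669 + N)) = 44343/(sqrt(12669 + 47390)) = 44343/(sqrt(60059)) = 44343*(sqrt(60059)/60059) = 44343*sqrt(60059)/60059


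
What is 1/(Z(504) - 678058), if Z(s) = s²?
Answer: -1/424042 ≈ -2.3583e-6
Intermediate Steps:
1/(Z(504) - 678058) = 1/(504² - 678058) = 1/(254016 - 678058) = 1/(-424042) = -1/424042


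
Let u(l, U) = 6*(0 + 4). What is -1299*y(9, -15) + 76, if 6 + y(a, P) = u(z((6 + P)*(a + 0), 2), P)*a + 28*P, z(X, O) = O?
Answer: 272866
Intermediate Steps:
u(l, U) = 24 (u(l, U) = 6*4 = 24)
y(a, P) = -6 + 24*a + 28*P (y(a, P) = -6 + (24*a + 28*P) = -6 + 24*a + 28*P)
-1299*y(9, -15) + 76 = -1299*(-6 + 24*9 + 28*(-15)) + 76 = -1299*(-6 + 216 - 420) + 76 = -1299*(-210) + 76 = 272790 + 76 = 272866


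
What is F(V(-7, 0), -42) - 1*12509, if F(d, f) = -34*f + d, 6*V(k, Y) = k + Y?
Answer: -66493/6 ≈ -11082.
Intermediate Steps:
V(k, Y) = Y/6 + k/6 (V(k, Y) = (k + Y)/6 = (Y + k)/6 = Y/6 + k/6)
F(d, f) = d - 34*f
F(V(-7, 0), -42) - 1*12509 = (((⅙)*0 + (⅙)*(-7)) - 34*(-42)) - 1*12509 = ((0 - 7/6) + 1428) - 12509 = (-7/6 + 1428) - 12509 = 8561/6 - 12509 = -66493/6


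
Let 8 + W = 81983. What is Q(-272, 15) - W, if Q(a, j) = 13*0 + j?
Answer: -81960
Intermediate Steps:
W = 81975 (W = -8 + 81983 = 81975)
Q(a, j) = j (Q(a, j) = 0 + j = j)
Q(-272, 15) - W = 15 - 1*81975 = 15 - 81975 = -81960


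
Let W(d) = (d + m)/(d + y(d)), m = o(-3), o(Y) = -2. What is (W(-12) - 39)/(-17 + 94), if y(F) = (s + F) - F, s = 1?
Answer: -415/847 ≈ -0.48996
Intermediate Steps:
m = -2
y(F) = 1 (y(F) = (1 + F) - F = 1)
W(d) = (-2 + d)/(1 + d) (W(d) = (d - 2)/(d + 1) = (-2 + d)/(1 + d))
(W(-12) - 39)/(-17 + 94) = ((-2 - 12)/(1 - 12) - 39)/(-17 + 94) = (-14/(-11) - 39)/77 = (-1/11*(-14) - 39)*(1/77) = (14/11 - 39)*(1/77) = -415/11*1/77 = -415/847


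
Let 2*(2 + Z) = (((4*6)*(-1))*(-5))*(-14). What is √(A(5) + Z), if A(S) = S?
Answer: 3*I*√93 ≈ 28.931*I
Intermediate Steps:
Z = -842 (Z = -2 + ((((4*6)*(-1))*(-5))*(-14))/2 = -2 + (((24*(-1))*(-5))*(-14))/2 = -2 + (-24*(-5)*(-14))/2 = -2 + (120*(-14))/2 = -2 + (½)*(-1680) = -2 - 840 = -842)
√(A(5) + Z) = √(5 - 842) = √(-837) = 3*I*√93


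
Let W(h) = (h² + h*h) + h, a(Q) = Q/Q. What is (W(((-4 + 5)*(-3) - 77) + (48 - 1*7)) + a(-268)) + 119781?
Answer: 122785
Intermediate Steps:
a(Q) = 1
W(h) = h + 2*h² (W(h) = (h² + h²) + h = 2*h² + h = h + 2*h²)
(W(((-4 + 5)*(-3) - 77) + (48 - 1*7)) + a(-268)) + 119781 = ((((-4 + 5)*(-3) - 77) + (48 - 1*7))*(1 + 2*(((-4 + 5)*(-3) - 77) + (48 - 1*7))) + 1) + 119781 = (((1*(-3) - 77) + (48 - 7))*(1 + 2*((1*(-3) - 77) + (48 - 7))) + 1) + 119781 = (((-3 - 77) + 41)*(1 + 2*((-3 - 77) + 41)) + 1) + 119781 = ((-80 + 41)*(1 + 2*(-80 + 41)) + 1) + 119781 = (-39*(1 + 2*(-39)) + 1) + 119781 = (-39*(1 - 78) + 1) + 119781 = (-39*(-77) + 1) + 119781 = (3003 + 1) + 119781 = 3004 + 119781 = 122785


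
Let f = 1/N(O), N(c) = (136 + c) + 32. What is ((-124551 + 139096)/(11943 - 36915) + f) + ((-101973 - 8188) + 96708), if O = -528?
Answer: -10078887911/749160 ≈ -13454.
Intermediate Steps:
N(c) = 168 + c
f = -1/360 (f = 1/(168 - 528) = 1/(-360) = -1/360 ≈ -0.0027778)
((-124551 + 139096)/(11943 - 36915) + f) + ((-101973 - 8188) + 96708) = ((-124551 + 139096)/(11943 - 36915) - 1/360) + ((-101973 - 8188) + 96708) = (14545/(-24972) - 1/360) + (-110161 + 96708) = (14545*(-1/24972) - 1/360) - 13453 = (-14545/24972 - 1/360) - 13453 = -438431/749160 - 13453 = -10078887911/749160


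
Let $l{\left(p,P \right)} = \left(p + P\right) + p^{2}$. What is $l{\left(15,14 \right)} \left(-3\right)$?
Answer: $-762$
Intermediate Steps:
$l{\left(p,P \right)} = P + p + p^{2}$ ($l{\left(p,P \right)} = \left(P + p\right) + p^{2} = P + p + p^{2}$)
$l{\left(15,14 \right)} \left(-3\right) = \left(14 + 15 + 15^{2}\right) \left(-3\right) = \left(14 + 15 + 225\right) \left(-3\right) = 254 \left(-3\right) = -762$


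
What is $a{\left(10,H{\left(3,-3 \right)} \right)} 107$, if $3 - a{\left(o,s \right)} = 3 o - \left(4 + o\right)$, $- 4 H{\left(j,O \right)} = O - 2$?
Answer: $-1391$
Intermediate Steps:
$H{\left(j,O \right)} = \frac{1}{2} - \frac{O}{4}$ ($H{\left(j,O \right)} = - \frac{O - 2}{4} = - \frac{-2 + O}{4} = \frac{1}{2} - \frac{O}{4}$)
$a{\left(o,s \right)} = 7 - 2 o$ ($a{\left(o,s \right)} = 3 - \left(3 o - \left(4 + o\right)\right) = 3 - \left(-4 + 2 o\right) = 7 - 2 o$)
$a{\left(10,H{\left(3,-3 \right)} \right)} 107 = \left(7 - 20\right) 107 = \left(-13\right) 107 = -1391$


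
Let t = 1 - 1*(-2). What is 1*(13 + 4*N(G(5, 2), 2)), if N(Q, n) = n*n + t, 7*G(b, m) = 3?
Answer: 41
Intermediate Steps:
t = 3 (t = 1 + 2 = 3)
G(b, m) = 3/7 (G(b, m) = (⅐)*3 = 3/7)
N(Q, n) = 3 + n² (N(Q, n) = n*n + 3 = n² + 3 = 3 + n²)
1*(13 + 4*N(G(5, 2), 2)) = 1*(13 + 4*(3 + 2²)) = 1*(13 + 4*(3 + 4)) = 1*(13 + 4*7) = 1*(13 + 28) = 1*41 = 41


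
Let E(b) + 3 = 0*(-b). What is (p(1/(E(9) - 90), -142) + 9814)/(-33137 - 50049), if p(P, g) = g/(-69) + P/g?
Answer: -993836613/8422249756 ≈ -0.11800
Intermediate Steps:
E(b) = -3 (E(b) = -3 + 0*(-b) = -3 + 0 = -3)
p(P, g) = -g/69 + P/g (p(P, g) = g*(-1/69) + P/g = -g/69 + P/g)
(p(1/(E(9) - 90), -142) + 9814)/(-33137 - 50049) = ((-1/69*(-142) + 1/(-3 - 90*(-142))) + 9814)/(-33137 - 50049) = ((142/69 - 1/142/(-93)) + 9814)/(-83186) = ((142/69 - 1/93*(-1/142)) + 9814)*(-1/83186) = ((142/69 + 1/13206) + 9814)*(-1/83186) = (208369/101246 + 9814)*(-1/83186) = (993836613/101246)*(-1/83186) = -993836613/8422249756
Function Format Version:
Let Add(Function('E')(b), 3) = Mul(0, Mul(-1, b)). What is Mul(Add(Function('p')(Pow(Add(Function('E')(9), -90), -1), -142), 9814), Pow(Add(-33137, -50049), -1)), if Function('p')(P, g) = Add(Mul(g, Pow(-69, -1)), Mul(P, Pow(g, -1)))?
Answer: Rational(-993836613, 8422249756) ≈ -0.11800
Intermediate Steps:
Function('E')(b) = -3 (Function('E')(b) = Add(-3, Mul(0, Mul(-1, b))) = Add(-3, 0) = -3)
Function('p')(P, g) = Add(Mul(Rational(-1, 69), g), Mul(P, Pow(g, -1))) (Function('p')(P, g) = Add(Mul(g, Rational(-1, 69)), Mul(P, Pow(g, -1))) = Add(Mul(Rational(-1, 69), g), Mul(P, Pow(g, -1))))
Mul(Add(Function('p')(Pow(Add(Function('E')(9), -90), -1), -142), 9814), Pow(Add(-33137, -50049), -1)) = Mul(Add(Add(Mul(Rational(-1, 69), -142), Mul(Pow(Add(-3, -90), -1), Pow(-142, -1))), 9814), Pow(Add(-33137, -50049), -1)) = Mul(Add(Add(Rational(142, 69), Mul(Pow(-93, -1), Rational(-1, 142))), 9814), Pow(-83186, -1)) = Mul(Add(Add(Rational(142, 69), Mul(Rational(-1, 93), Rational(-1, 142))), 9814), Rational(-1, 83186)) = Mul(Add(Add(Rational(142, 69), Rational(1, 13206)), 9814), Rational(-1, 83186)) = Mul(Add(Rational(208369, 101246), 9814), Rational(-1, 83186)) = Mul(Rational(993836613, 101246), Rational(-1, 83186)) = Rational(-993836613, 8422249756)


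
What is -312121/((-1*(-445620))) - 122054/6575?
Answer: -11288379811/585990300 ≈ -19.264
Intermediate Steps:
-312121/((-1*(-445620))) - 122054/6575 = -312121/445620 - 122054*1/6575 = -312121*1/445620 - 122054/6575 = -312121/445620 - 122054/6575 = -11288379811/585990300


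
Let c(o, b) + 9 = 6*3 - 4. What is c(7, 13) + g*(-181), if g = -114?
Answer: 20639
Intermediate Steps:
c(o, b) = 5 (c(o, b) = -9 + (6*3 - 4) = -9 + (18 - 4) = -9 + 14 = 5)
c(7, 13) + g*(-181) = 5 - 114*(-181) = 5 + 20634 = 20639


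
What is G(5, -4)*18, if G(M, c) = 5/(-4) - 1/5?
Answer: -261/10 ≈ -26.100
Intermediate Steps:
G(M, c) = -29/20 (G(M, c) = 5*(-¼) - 1*⅕ = -5/4 - ⅕ = -29/20)
G(5, -4)*18 = -29/20*18 = -261/10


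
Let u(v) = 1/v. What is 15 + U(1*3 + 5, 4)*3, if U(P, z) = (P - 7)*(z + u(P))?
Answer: 219/8 ≈ 27.375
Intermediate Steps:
U(P, z) = (-7 + P)*(z + 1/P) (U(P, z) = (P - 7)*(z + 1/P) = (-7 + P)*(z + 1/P))
15 + U(1*3 + 5, 4)*3 = 15 + (1 - 7*4 - 7/(1*3 + 5) + (1*3 + 5)*4)*3 = 15 + (1 - 28 - 7/(3 + 5) + (3 + 5)*4)*3 = 15 + (1 - 28 - 7/8 + 8*4)*3 = 15 + (1 - 28 - 7*⅛ + 32)*3 = 15 + (1 - 28 - 7/8 + 32)*3 = 15 + (33/8)*3 = 15 + 99/8 = 219/8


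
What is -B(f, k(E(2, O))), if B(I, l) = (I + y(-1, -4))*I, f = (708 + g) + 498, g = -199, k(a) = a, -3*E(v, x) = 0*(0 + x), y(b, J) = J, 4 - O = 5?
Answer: -1010021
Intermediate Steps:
O = -1 (O = 4 - 1*5 = 4 - 5 = -1)
E(v, x) = 0 (E(v, x) = -0*(0 + x) = -0*x = -1/3*0 = 0)
f = 1007 (f = (708 - 199) + 498 = 509 + 498 = 1007)
B(I, l) = I*(-4 + I) (B(I, l) = (I - 4)*I = (-4 + I)*I = I*(-4 + I))
-B(f, k(E(2, O))) = -1007*(-4 + 1007) = -1007*1003 = -1*1010021 = -1010021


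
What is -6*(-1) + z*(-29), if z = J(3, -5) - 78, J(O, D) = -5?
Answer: 2413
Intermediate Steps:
z = -83 (z = -5 - 78 = -83)
-6*(-1) + z*(-29) = -6*(-1) - 83*(-29) = 6 + 2407 = 2413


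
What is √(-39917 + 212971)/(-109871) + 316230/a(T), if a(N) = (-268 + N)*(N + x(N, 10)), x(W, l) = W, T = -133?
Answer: 158115/53333 - √173054/109871 ≈ 2.9609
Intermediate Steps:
a(N) = 2*N*(-268 + N) (a(N) = (-268 + N)*(N + N) = (-268 + N)*(2*N) = 2*N*(-268 + N))
√(-39917 + 212971)/(-109871) + 316230/a(T) = √(-39917 + 212971)/(-109871) + 316230/((2*(-133)*(-268 - 133))) = √173054*(-1/109871) + 316230/((2*(-133)*(-401))) = -√173054/109871 + 316230/106666 = -√173054/109871 + 316230*(1/106666) = -√173054/109871 + 158115/53333 = 158115/53333 - √173054/109871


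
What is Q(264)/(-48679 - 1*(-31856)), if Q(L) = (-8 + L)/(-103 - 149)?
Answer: 64/1059849 ≈ 6.0386e-5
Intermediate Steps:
Q(L) = 2/63 - L/252 (Q(L) = (-8 + L)/(-252) = (-8 + L)*(-1/252) = 2/63 - L/252)
Q(264)/(-48679 - 1*(-31856)) = (2/63 - 1/252*264)/(-48679 - 1*(-31856)) = (2/63 - 22/21)/(-48679 + 31856) = -64/63/(-16823) = -64/63*(-1/16823) = 64/1059849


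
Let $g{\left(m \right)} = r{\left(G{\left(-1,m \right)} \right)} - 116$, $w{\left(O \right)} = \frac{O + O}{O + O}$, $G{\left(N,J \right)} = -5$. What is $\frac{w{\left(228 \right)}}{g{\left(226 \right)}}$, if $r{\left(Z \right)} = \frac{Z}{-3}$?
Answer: $- \frac{3}{343} \approx -0.0087464$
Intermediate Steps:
$r{\left(Z \right)} = - \frac{Z}{3}$ ($r{\left(Z \right)} = Z \left(- \frac{1}{3}\right) = - \frac{Z}{3}$)
$w{\left(O \right)} = 1$ ($w{\left(O \right)} = \frac{2 O}{2 O} = 2 O \frac{1}{2 O} = 1$)
$g{\left(m \right)} = - \frac{343}{3}$ ($g{\left(m \right)} = \left(- \frac{1}{3}\right) \left(-5\right) - 116 = \frac{5}{3} - 116 = - \frac{343}{3}$)
$\frac{w{\left(228 \right)}}{g{\left(226 \right)}} = 1 \frac{1}{- \frac{343}{3}} = 1 \left(- \frac{3}{343}\right) = - \frac{3}{343}$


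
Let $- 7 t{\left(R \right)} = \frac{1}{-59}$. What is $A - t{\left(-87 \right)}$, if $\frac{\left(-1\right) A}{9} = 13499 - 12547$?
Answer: $- \frac{3538585}{413} \approx -8568.0$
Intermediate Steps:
$t{\left(R \right)} = \frac{1}{413}$ ($t{\left(R \right)} = - \frac{1}{7 \left(-59\right)} = \left(- \frac{1}{7}\right) \left(- \frac{1}{59}\right) = \frac{1}{413}$)
$A = -8568$ ($A = - 9 \left(13499 - 12547\right) = \left(-9\right) 952 = -8568$)
$A - t{\left(-87 \right)} = -8568 - \frac{1}{413} = - \frac{3538585}{413}$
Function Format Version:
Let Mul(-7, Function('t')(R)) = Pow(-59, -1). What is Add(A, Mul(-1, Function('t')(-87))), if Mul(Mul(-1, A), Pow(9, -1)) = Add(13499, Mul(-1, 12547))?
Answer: Rational(-3538585, 413) ≈ -8568.0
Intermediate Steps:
Function('t')(R) = Rational(1, 413) (Function('t')(R) = Mul(Rational(-1, 7), Pow(-59, -1)) = Mul(Rational(-1, 7), Rational(-1, 59)) = Rational(1, 413))
A = -8568 (A = Mul(-9, Add(13499, Mul(-1, 12547))) = Mul(-9, Add(13499, -12547)) = Mul(-9, 952) = -8568)
Add(A, Mul(-1, Function('t')(-87))) = Add(-8568, Mul(-1, Rational(1, 413))) = Add(-8568, Rational(-1, 413)) = Rational(-3538585, 413)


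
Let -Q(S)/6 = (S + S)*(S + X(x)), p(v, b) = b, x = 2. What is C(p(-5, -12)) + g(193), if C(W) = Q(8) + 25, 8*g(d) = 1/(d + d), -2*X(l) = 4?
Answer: -1701487/3088 ≈ -551.00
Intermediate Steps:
X(l) = -2 (X(l) = -½*4 = -2)
Q(S) = -12*S*(-2 + S) (Q(S) = -6*(S + S)*(S - 2) = -6*2*S*(-2 + S) = -12*S*(-2 + S))
g(d) = 1/(16*d) (g(d) = 1/(8*(d + d)) = 1/(8*((2*d))) = (1/(2*d))/8 = 1/(16*d))
C(W) = -551 (C(W) = 12*8*(2 - 1*8) + 25 = 12*8*(2 - 8) + 25 = 12*8*(-6) + 25 = -576 + 25 = -551)
C(p(-5, -12)) + g(193) = -551 + (1/16)/193 = -551 + (1/16)*(1/193) = -551 + 1/3088 = -1701487/3088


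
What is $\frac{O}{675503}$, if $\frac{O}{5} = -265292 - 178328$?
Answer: $- \frac{2218100}{675503} \approx -3.2836$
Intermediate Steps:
$O = -2218100$ ($O = 5 \left(-265292 - 178328\right) = 5 \left(-443620\right) = -2218100$)
$\frac{O}{675503} = - \frac{2218100}{675503}$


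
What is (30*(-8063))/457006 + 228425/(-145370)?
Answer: -1268683135/603954202 ≈ -2.1006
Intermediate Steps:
(30*(-8063))/457006 + 228425/(-145370) = -241890*1/457006 + 228425*(-1/145370) = -10995/20773 - 45685/29074 = -1268683135/603954202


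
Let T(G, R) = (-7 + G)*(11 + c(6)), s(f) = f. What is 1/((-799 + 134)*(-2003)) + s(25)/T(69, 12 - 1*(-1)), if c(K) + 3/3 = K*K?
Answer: 33302727/3798849740 ≈ 0.0087665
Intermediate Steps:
c(K) = -1 + K² (c(K) = -1 + K*K = -1 + K²)
T(G, R) = -322 + 46*G (T(G, R) = (-7 + G)*(11 + (-1 + 6²)) = (-7 + G)*(11 + (-1 + 36)) = (-7 + G)*(11 + 35) = (-7 + G)*46 = -322 + 46*G)
1/((-799 + 134)*(-2003)) + s(25)/T(69, 12 - 1*(-1)) = 1/((-799 + 134)*(-2003)) + 25/(-322 + 46*69) = -1/2003/(-665) + 25/(-322 + 3174) = -1/665*(-1/2003) + 25/2852 = 1/1331995 + 25*(1/2852) = 1/1331995 + 25/2852 = 33302727/3798849740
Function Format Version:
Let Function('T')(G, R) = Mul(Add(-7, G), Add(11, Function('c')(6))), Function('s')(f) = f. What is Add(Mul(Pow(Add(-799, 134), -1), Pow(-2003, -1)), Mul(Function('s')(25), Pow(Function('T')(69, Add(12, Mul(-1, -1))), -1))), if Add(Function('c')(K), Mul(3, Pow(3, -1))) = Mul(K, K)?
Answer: Rational(33302727, 3798849740) ≈ 0.0087665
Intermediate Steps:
Function('c')(K) = Add(-1, Pow(K, 2)) (Function('c')(K) = Add(-1, Mul(K, K)) = Add(-1, Pow(K, 2)))
Function('T')(G, R) = Add(-322, Mul(46, G)) (Function('T')(G, R) = Mul(Add(-7, G), Add(11, Add(-1, Pow(6, 2)))) = Mul(Add(-7, G), Add(11, Add(-1, 36))) = Mul(Add(-7, G), Add(11, 35)) = Mul(Add(-7, G), 46) = Add(-322, Mul(46, G)))
Add(Mul(Pow(Add(-799, 134), -1), Pow(-2003, -1)), Mul(Function('s')(25), Pow(Function('T')(69, Add(12, Mul(-1, -1))), -1))) = Add(Mul(Pow(Add(-799, 134), -1), Pow(-2003, -1)), Mul(25, Pow(Add(-322, Mul(46, 69)), -1))) = Add(Mul(Pow(-665, -1), Rational(-1, 2003)), Mul(25, Pow(Add(-322, 3174), -1))) = Add(Mul(Rational(-1, 665), Rational(-1, 2003)), Mul(25, Pow(2852, -1))) = Add(Rational(1, 1331995), Mul(25, Rational(1, 2852))) = Add(Rational(1, 1331995), Rational(25, 2852)) = Rational(33302727, 3798849740)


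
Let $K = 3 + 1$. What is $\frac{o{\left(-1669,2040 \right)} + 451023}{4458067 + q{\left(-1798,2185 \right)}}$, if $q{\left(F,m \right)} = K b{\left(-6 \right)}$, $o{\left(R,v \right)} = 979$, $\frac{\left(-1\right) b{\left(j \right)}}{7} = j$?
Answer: $\frac{452002}{4458235} \approx 0.10139$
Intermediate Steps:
$K = 4$
$b{\left(j \right)} = - 7 j$
$q{\left(F,m \right)} = 168$ ($q{\left(F,m \right)} = 4 \left(\left(-7\right) \left(-6\right)\right) = 4 \cdot 42 = 168$)
$\frac{o{\left(-1669,2040 \right)} + 451023}{4458067 + q{\left(-1798,2185 \right)}} = \frac{979 + 451023}{4458067 + 168} = \frac{452002}{4458235}$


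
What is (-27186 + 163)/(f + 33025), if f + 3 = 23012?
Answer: -27023/56034 ≈ -0.48226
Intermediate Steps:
f = 23009 (f = -3 + 23012 = 23009)
(-27186 + 163)/(f + 33025) = (-27186 + 163)/(23009 + 33025) = -27023/56034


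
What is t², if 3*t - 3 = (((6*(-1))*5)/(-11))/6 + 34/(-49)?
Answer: 246016/290521 ≈ 0.84681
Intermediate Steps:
t = 496/539 (t = 1 + ((((6*(-1))*5)/(-11))/6 + 34/(-49))/3 = 1 + ((-6*5*(-1/11))*(⅙) + 34*(-1/49))/3 = 1 + (-30*(-1/11)*(⅙) - 34/49)/3 = 1 + ((30/11)*(⅙) - 34/49)/3 = 1 + (5/11 - 34/49)/3 = 1 + (⅓)*(-129/539) = 1 - 43/539 = 496/539 ≈ 0.92022)
t² = (496/539)² = 246016/290521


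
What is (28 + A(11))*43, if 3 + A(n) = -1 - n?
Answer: 559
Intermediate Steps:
A(n) = -4 - n (A(n) = -3 + (-1 - n) = -4 - n)
(28 + A(11))*43 = (28 + (-4 - 1*11))*43 = (28 + (-4 - 11))*43 = (28 - 15)*43 = 13*43 = 559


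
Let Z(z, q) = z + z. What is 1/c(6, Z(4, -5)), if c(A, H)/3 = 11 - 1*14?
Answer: -⅑ ≈ -0.11111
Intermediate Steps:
Z(z, q) = 2*z
c(A, H) = -9 (c(A, H) = 3*(11 - 1*14) = 3*(11 - 14) = 3*(-3) = -9)
1/c(6, Z(4, -5)) = 1/(-9) = -⅑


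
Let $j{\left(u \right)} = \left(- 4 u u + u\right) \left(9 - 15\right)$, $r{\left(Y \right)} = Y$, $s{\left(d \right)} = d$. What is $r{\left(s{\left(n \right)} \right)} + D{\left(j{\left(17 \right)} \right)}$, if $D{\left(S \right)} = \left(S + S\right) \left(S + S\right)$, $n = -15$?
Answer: $186814209$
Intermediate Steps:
$j{\left(u \right)} = - 6 u + 24 u^{2}$ ($j{\left(u \right)} = \left(- 4 u^{2} + u\right) \left(-6\right) = \left(u - 4 u^{2}\right) \left(-6\right) = - 6 u + 24 u^{2}$)
$D{\left(S \right)} = 4 S^{2}$ ($D{\left(S \right)} = 2 S 2 S = 4 S^{2}$)
$r{\left(s{\left(n \right)} \right)} + D{\left(j{\left(17 \right)} \right)} = -15 + 4 \left(6 \cdot 17 \left(-1 + 4 \cdot 17\right)\right)^{2} = -15 + 4 \left(6 \cdot 17 \left(-1 + 68\right)\right)^{2} = -15 + 4 \left(6 \cdot 17 \cdot 67\right)^{2} = -15 + 4 \cdot 6834^{2} = -15 + 4 \cdot 46703556 = -15 + 186814224 = 186814209$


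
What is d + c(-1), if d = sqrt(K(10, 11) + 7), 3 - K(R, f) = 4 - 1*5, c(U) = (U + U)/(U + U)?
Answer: 1 + sqrt(11) ≈ 4.3166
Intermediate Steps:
c(U) = 1 (c(U) = (2*U)/((2*U)) = (2*U)*(1/(2*U)) = 1)
K(R, f) = 4 (K(R, f) = 3 - (4 - 1*5) = 3 - (4 - 5) = 3 - 1*(-1) = 3 + 1 = 4)
d = sqrt(11) (d = sqrt(4 + 7) = sqrt(11) ≈ 3.3166)
d + c(-1) = sqrt(11) + 1 = 1 + sqrt(11)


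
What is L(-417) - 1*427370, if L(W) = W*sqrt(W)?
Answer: -427370 - 417*I*sqrt(417) ≈ -4.2737e+5 - 8515.4*I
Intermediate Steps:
L(W) = W**(3/2)
L(-417) - 1*427370 = (-417)**(3/2) - 1*427370 = -417*I*sqrt(417) - 427370 = -427370 - 417*I*sqrt(417)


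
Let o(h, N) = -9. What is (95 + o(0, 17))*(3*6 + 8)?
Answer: 2236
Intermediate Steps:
(95 + o(0, 17))*(3*6 + 8) = (95 - 9)*(3*6 + 8) = 86*(18 + 8) = 86*26 = 2236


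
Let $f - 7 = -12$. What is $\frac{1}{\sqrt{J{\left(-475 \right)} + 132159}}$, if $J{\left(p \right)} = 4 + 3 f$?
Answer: $\frac{\sqrt{33037}}{66074} \approx 0.0027509$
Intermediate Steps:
$f = -5$ ($f = 7 - 12 = -5$)
$J{\left(p \right)} = -11$ ($J{\left(p \right)} = 4 + 3 \left(-5\right) = 4 - 15 = -11$)
$\frac{1}{\sqrt{J{\left(-475 \right)} + 132159}} = \frac{1}{\sqrt{-11 + 132159}} = \frac{1}{\sqrt{132148}} = \frac{1}{2 \sqrt{33037}} = \frac{\sqrt{33037}}{66074}$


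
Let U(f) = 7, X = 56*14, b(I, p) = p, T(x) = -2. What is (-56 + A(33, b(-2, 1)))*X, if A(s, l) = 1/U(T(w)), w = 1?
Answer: -43792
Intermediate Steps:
X = 784
A(s, l) = ⅐ (A(s, l) = 1/7 = ⅐)
(-56 + A(33, b(-2, 1)))*X = (-56 + ⅐)*784 = -391/7*784 = -43792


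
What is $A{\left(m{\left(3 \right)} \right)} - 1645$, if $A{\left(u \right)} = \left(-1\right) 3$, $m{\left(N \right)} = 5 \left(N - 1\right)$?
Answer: $-1648$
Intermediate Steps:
$m{\left(N \right)} = -5 + 5 N$ ($m{\left(N \right)} = 5 \left(-1 + N\right) = -5 + 5 N$)
$A{\left(u \right)} = -3$
$A{\left(m{\left(3 \right)} \right)} - 1645 = -3 - 1645 = -1648$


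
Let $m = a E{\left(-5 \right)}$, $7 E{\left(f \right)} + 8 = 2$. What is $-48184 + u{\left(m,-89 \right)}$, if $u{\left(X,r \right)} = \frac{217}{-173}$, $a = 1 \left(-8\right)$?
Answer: $- \frac{8336049}{173} \approx -48185.0$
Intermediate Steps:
$E{\left(f \right)} = - \frac{6}{7}$ ($E{\left(f \right)} = - \frac{8}{7} + \frac{1}{7} \cdot 2 = - \frac{8}{7} + \frac{2}{7} = - \frac{6}{7}$)
$a = -8$
$m = \frac{48}{7}$ ($m = \left(-8\right) \left(- \frac{6}{7}\right) = \frac{48}{7} \approx 6.8571$)
$u{\left(X,r \right)} = - \frac{217}{173}$ ($u{\left(X,r \right)} = 217 \left(- \frac{1}{173}\right) = - \frac{217}{173}$)
$-48184 + u{\left(m,-89 \right)} = -48184 - \frac{217}{173} = - \frac{8336049}{173}$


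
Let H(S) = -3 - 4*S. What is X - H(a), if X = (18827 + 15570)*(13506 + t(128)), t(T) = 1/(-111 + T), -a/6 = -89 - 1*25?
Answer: 7897700954/17 ≈ 4.6457e+8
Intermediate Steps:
a = 684 (a = -6*(-89 - 1*25) = -6*(-89 - 25) = -6*(-114) = 684)
X = 7897654391/17 (X = (18827 + 15570)*(13506 + 1/(-111 + 128)) = 34397*(13506 + 1/17) = 34397*(229603/17) = 7897654391/17 ≈ 4.6457e+8)
X - H(a) = 7897654391/17 - (-3 - 4*684) = 7897654391/17 - (-3 - 2736) = 7897654391/17 - 1*(-2739) = 7897654391/17 + 2739 = 7897700954/17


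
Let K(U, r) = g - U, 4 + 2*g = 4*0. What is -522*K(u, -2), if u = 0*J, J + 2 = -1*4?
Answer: 1044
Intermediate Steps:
g = -2 (g = -2 + (4*0)/2 = -2 + (1/2)*0 = -2 + 0 = -2)
J = -6 (J = -2 - 1*4 = -2 - 4 = -6)
u = 0 (u = 0*(-6) = 0)
K(U, r) = -2 - U
-522*K(u, -2) = -522*(-2 - 1*0) = -522*(-2 + 0) = -522*(-2) = 1044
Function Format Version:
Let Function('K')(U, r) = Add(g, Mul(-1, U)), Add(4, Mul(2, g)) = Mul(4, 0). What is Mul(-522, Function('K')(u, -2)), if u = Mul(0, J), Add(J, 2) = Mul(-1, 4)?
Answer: 1044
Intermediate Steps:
g = -2 (g = Add(-2, Mul(Rational(1, 2), Mul(4, 0))) = Add(-2, Mul(Rational(1, 2), 0)) = Add(-2, 0) = -2)
J = -6 (J = Add(-2, Mul(-1, 4)) = Add(-2, -4) = -6)
u = 0 (u = Mul(0, -6) = 0)
Function('K')(U, r) = Add(-2, Mul(-1, U))
Mul(-522, Function('K')(u, -2)) = Mul(-522, Add(-2, Mul(-1, 0))) = Mul(-522, Add(-2, 0)) = Mul(-522, -2) = 1044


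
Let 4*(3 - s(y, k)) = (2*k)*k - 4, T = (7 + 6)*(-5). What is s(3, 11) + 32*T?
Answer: -4273/2 ≈ -2136.5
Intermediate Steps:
T = -65 (T = 13*(-5) = -65)
s(y, k) = 4 - k²/2 (s(y, k) = 3 - ((2*k)*k - 4)/4 = 3 - (2*k² - 4)/4 = 3 - (-4 + 2*k²)/4 = 3 + (1 - k²/2) = 4 - k²/2)
s(3, 11) + 32*T = (4 - ½*11²) + 32*(-65) = (4 - ½*121) - 2080 = (4 - 121/2) - 2080 = -113/2 - 2080 = -4273/2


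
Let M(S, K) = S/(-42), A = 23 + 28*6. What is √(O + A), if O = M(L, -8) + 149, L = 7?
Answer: √12234/6 ≈ 18.435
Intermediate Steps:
A = 191 (A = 23 + 168 = 191)
M(S, K) = -S/42 (M(S, K) = S*(-1/42) = -S/42)
O = 893/6 (O = -1/42*7 + 149 = -⅙ + 149 = 893/6 ≈ 148.83)
√(O + A) = √(893/6 + 191) = √(2039/6) = √12234/6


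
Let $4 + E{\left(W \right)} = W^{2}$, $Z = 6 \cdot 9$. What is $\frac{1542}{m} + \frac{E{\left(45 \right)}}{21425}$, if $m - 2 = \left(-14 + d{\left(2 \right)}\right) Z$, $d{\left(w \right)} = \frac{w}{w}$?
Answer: $- \frac{632453}{299950} \approx -2.1085$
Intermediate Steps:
$d{\left(w \right)} = 1$
$Z = 54$
$m = -700$ ($m = 2 + \left(-14 + 1\right) 54 = 2 - 702 = -700$)
$E{\left(W \right)} = -4 + W^{2}$
$\frac{1542}{m} + \frac{E{\left(45 \right)}}{21425} = \frac{1542}{-700} + \frac{-4 + 45^{2}}{21425} = 1542 \left(- \frac{1}{700}\right) + \left(-4 + 2025\right) \frac{1}{21425} = - \frac{771}{350} + 2021 \cdot \frac{1}{21425} = - \frac{771}{350} + \frac{2021}{21425} = - \frac{632453}{299950}$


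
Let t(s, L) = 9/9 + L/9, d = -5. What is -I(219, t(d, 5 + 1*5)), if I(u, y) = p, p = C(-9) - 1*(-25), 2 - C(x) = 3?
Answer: -24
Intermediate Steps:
C(x) = -1 (C(x) = 2 - 1*3 = 2 - 3 = -1)
t(s, L) = 1 + L/9 (t(s, L) = 9*(⅑) + L*(⅑) = 1 + L/9)
p = 24 (p = -1 - 1*(-25) = -1 + 25 = 24)
I(u, y) = 24
-I(219, t(d, 5 + 1*5)) = -1*24 = -24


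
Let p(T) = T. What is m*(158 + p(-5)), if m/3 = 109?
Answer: 50031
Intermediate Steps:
m = 327 (m = 3*109 = 327)
m*(158 + p(-5)) = 327*(158 - 5) = 327*153 = 50031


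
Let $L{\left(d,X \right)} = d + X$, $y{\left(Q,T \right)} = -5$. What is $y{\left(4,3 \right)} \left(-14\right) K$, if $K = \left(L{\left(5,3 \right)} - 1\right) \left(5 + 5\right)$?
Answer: $4900$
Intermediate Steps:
$L{\left(d,X \right)} = X + d$
$K = 70$ ($K = \left(\left(3 + 5\right) - 1\right) \left(5 + 5\right) = \left(8 - 1\right) 10 = 7 \cdot 10 = 70$)
$y{\left(4,3 \right)} \left(-14\right) K = \left(-5\right) \left(-14\right) 70 = 70 \cdot 70 = 4900$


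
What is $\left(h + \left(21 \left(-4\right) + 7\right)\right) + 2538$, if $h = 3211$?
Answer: $5672$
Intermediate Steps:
$\left(h + \left(21 \left(-4\right) + 7\right)\right) + 2538 = \left(3211 + \left(21 \left(-4\right) + 7\right)\right) + 2538 = \left(3211 + \left(-84 + 7\right)\right) + 2538 = \left(3211 - 77\right) + 2538 = 3134 + 2538 = 5672$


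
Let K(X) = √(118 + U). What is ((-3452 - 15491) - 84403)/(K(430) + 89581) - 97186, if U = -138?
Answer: 4*(-48593*√5 + 2176530603*I)/(-89581*I + 2*√5) ≈ -97187.0 + 5.7593e-5*I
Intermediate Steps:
K(X) = 2*I*√5 (K(X) = √(118 - 138) = √(-20) = 2*I*√5)
((-3452 - 15491) - 84403)/(K(430) + 89581) - 97186 = ((-3452 - 15491) - 84403)/(2*I*√5 + 89581) - 97186 = (-18943 - 84403)/(89581 + 2*I*√5) - 97186 = -103346/(89581 + 2*I*√5) - 97186 = -97186 - 103346/(89581 + 2*I*√5)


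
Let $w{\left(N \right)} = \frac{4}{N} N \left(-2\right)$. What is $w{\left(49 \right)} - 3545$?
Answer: $-3553$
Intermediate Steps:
$w{\left(N \right)} = -8$ ($w{\left(N \right)} = 4 \left(-2\right) = -8$)
$w{\left(49 \right)} - 3545 = -8 - 3545 = -3553$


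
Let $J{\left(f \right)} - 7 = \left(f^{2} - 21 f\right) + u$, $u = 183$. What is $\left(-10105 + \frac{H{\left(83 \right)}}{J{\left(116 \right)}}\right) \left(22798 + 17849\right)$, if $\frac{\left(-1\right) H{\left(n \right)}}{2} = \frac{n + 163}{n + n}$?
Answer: $- \frac{191081453430606}{465215} \approx -4.1074 \cdot 10^{8}$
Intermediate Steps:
$H{\left(n \right)} = - \frac{163 + n}{n}$ ($H{\left(n \right)} = - 2 \frac{n + 163}{n + n} = - 2 \frac{163 + n}{2 n} = - \frac{163 + n}{n}$)
$J{\left(f \right)} = 190 + f^{2} - 21 f$ ($J{\left(f \right)} = 7 + \left(\left(f^{2} - 21 f\right) + 183\right) = 7 + \left(183 + f^{2} - 21 f\right) = 190 + f^{2} - 21 f$)
$\left(-10105 + \frac{H{\left(83 \right)}}{J{\left(116 \right)}}\right) \left(22798 + 17849\right) = \left(-10105 + \frac{\frac{1}{83} \left(-163 - 83\right)}{190 + 116^{2} - 2436}\right) \left(22798 + 17849\right) = \left(-10105 + \frac{\frac{1}{83} \left(-163 - 83\right)}{190 + 13456 - 2436}\right) 40647 = \left(-10105 + \frac{\frac{1}{83} \left(-246\right)}{11210}\right) 40647 = \left(-10105 - \frac{123}{465215}\right) 40647 = \left(- \frac{4700997698}{465215}\right) 40647 = - \frac{191081453430606}{465215}$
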